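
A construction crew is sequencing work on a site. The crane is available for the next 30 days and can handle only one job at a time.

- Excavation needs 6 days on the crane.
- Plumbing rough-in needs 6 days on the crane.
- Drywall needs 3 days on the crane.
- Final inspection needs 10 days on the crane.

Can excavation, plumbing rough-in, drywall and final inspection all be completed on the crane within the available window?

Running back to back, the jobs need 6 + 6 + 3 + 10 = 25 days on the crane.
Since 25 ≤ 30, they fit within the window.

Yes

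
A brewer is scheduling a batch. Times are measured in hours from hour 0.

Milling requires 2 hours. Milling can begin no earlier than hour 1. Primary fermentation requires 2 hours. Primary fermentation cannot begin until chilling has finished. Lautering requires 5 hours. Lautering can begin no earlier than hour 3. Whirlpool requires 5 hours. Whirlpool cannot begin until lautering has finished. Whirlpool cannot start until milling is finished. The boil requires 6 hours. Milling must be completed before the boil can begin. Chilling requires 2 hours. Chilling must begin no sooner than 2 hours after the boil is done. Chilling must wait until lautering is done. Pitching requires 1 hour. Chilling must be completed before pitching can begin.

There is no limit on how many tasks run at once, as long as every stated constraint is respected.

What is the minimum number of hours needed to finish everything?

15

Lautering waits on its own release at hour 3, so it starts at hour 3 and finishes at 3 + 5 = hour 8.
Milling waits on its own release at hour 1, so it starts at hour 1 and finishes at 1 + 2 = hour 3.
Whirlpool needs all of lautering (finishes hour 8); milling (finishes hour 3). That puts its earliest start at hour 8; it finishes at 8 + 5 = hour 13.
The boil cannot begin until milling (finishes hour 3). It runs from hour 3 to 3 + 6 = hour 9.
For chilling: the boil (finishes hour 9, plus 2-hour gap → hour 11); lautering (finishes hour 8). Taking the maximum gives a start of hour 11, and it finishes at 11 + 2 = hour 13.
Primary fermentation waits on chilling (finishes hour 13), so it starts at hour 13 and finishes at 13 + 2 = hour 15.
Pitching cannot begin until chilling (finishes hour 13). It runs from hour 13 to 13 + 1 = hour 14.
All tasks are finished once the last one completes. Finish times: Milling at 3, Lautering at 8, The boil at 9, Whirlpool at 13, Chilling at 13, Pitching at 14, Primary fermentation at 15. The latest is hour 15.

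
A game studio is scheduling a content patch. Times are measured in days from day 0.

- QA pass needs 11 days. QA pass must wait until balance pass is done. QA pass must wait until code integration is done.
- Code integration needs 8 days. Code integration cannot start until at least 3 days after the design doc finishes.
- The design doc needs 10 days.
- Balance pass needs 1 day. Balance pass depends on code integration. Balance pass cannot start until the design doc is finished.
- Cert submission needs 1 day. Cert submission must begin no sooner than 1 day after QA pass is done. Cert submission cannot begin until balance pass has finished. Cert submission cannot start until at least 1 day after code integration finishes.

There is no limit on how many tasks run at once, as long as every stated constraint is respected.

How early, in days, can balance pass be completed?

22

The design doc has no prerequisites, so it starts at day 0 and finishes at day 10.
After the design doc (finishes day 10, plus 3-day gap → day 13), code integration can start at day 13 and finishes at day 21.
For balance pass: code integration (finishes day 21); the design doc (finishes day 10). Taking the maximum gives a start of day 21, and it finishes at 21 + 1 = day 22.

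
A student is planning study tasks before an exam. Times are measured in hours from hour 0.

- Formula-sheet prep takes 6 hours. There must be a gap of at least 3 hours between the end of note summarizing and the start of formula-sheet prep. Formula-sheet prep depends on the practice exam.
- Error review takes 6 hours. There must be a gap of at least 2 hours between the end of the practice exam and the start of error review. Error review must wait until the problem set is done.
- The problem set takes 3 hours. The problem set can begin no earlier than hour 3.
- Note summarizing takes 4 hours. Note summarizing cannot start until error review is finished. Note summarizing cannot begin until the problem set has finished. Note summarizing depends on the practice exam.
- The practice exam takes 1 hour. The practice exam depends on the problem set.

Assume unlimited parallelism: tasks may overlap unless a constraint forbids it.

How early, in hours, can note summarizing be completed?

The problem set cannot begin until its own release at hour 3. It runs from hour 3 to 3 + 3 = hour 6.
The practice exam waits on the problem set (finishes hour 6), so it starts at hour 6 and finishes at 6 + 1 = hour 7.
For error review: the practice exam (finishes hour 7, plus 2-hour gap → hour 9); the problem set (finishes hour 6). Taking the maximum gives a start of hour 9, and it finishes at 9 + 6 = hour 15.
Note summarizing needs all of error review (finishes hour 15); the problem set (finishes hour 6); the practice exam (finishes hour 7). That puts its earliest start at hour 15; it finishes at 15 + 4 = hour 19.

19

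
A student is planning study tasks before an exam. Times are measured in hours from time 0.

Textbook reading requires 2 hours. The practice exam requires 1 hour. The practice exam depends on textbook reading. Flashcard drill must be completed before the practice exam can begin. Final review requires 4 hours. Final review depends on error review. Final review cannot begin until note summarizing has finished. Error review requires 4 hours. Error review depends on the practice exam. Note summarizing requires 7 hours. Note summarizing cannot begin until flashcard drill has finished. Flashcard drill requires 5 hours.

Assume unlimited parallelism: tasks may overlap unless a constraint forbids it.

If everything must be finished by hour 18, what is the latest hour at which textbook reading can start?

Final review has no dependents, so it just needs to finish by hour 18. Starting by 18 − 4 = hour 14 achieves that.
Error review must finish before final review (must start by hour 14). With a 4-hour duration, error review must start by 14 − 4 = hour 10.
The practice exam feeds into error review (must start by hour 10); so the practice exam must finish by hour 10 and therefore start by hour 9.
Textbook reading has to be done before the practice exam (must start by hour 9). That means finishing by hour 9, i.e. starting by 9 − 2 = hour 7.

7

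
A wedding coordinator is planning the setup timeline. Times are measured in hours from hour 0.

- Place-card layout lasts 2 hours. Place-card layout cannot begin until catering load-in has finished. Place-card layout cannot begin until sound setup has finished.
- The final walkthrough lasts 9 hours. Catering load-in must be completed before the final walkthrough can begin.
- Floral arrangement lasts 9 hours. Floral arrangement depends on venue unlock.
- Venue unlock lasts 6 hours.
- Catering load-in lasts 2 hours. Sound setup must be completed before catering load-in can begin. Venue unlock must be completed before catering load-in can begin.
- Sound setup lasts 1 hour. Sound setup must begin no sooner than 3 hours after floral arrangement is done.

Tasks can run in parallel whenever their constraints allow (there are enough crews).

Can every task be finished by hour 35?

Nothing blocks venue unlock, so it runs from hour 0 to hour 6.
After venue unlock (finishes hour 6), floral arrangement can start at hour 6 and finishes at hour 15.
Sound setup cannot begin until floral arrangement (finishes hour 15, plus 3-hour gap → hour 18). It runs from hour 18 to 18 + 1 = hour 19.
For catering load-in: sound setup (finishes hour 19); venue unlock (finishes hour 6). Taking the maximum gives a start of hour 19, and it finishes at 19 + 2 = hour 21.
The final walkthrough cannot begin until catering load-in (finishes hour 21). It runs from hour 21 to 21 + 9 = hour 30.
Place-card layout has to wait for catering load-in (finishes hour 21); sound setup (finishes hour 19). The latest of these is hour 21, so place-card layout runs hour 21 to 21 + 2 = hour 23.
Every task is finished by hour 30, which is no later than the deadline of 35, so the schedule is feasible.

Yes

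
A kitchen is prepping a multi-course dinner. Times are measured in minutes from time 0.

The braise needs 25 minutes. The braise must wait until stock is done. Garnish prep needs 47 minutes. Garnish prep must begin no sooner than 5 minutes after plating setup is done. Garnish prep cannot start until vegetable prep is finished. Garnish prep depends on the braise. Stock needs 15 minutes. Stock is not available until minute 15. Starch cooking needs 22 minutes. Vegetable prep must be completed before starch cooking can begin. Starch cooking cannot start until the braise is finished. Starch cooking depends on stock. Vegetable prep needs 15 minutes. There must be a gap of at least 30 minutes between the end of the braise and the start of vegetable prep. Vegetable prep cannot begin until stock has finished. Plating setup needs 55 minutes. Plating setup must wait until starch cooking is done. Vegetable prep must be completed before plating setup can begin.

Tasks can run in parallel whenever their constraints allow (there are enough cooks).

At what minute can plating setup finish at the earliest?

177

After its own release at minute 15, stock can start at minute 15 and finishes at minute 30.
The braise waits on stock (finishes minute 30), so it starts at minute 30 and finishes at 30 + 25 = minute 55.
Vegetable prep has to wait for the braise (finishes minute 55, plus 30-minute gap → minute 85); stock (finishes minute 30). The latest of these is minute 85, so vegetable prep runs minute 85 to 85 + 15 = minute 100.
Starch cooking needs all of vegetable prep (finishes minute 100); the braise (finishes minute 55); stock (finishes minute 30). That puts its earliest start at minute 100; it finishes at 100 + 22 = minute 122.
Plating setup needs all of starch cooking (finishes minute 122); vegetable prep (finishes minute 100). That puts its earliest start at minute 122; it finishes at 122 + 55 = minute 177.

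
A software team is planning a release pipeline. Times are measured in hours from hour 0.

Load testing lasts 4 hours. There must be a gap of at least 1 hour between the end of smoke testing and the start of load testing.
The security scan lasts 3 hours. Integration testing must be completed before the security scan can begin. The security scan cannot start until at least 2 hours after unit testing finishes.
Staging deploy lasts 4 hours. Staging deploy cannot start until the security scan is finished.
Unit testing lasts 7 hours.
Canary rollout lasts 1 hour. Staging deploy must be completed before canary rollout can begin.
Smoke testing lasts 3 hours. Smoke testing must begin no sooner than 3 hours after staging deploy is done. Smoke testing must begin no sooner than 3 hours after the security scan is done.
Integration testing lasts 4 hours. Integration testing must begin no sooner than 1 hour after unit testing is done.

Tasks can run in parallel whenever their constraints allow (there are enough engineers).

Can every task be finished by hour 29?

No

Unit testing has no prerequisites, so it starts at hour 0 and finishes at hour 7.
Integration testing waits on unit testing (finishes hour 7, plus 1-hour gap → hour 8), so it starts at hour 8 and finishes at 8 + 4 = hour 12.
For the security scan: integration testing (finishes hour 12); unit testing (finishes hour 7, plus 2-hour gap → hour 9). Taking the maximum gives a start of hour 12, and it finishes at 12 + 3 = hour 15.
Staging deploy cannot begin until the security scan (finishes hour 15). It runs from hour 15 to 15 + 4 = hour 19.
Canary rollout waits on staging deploy (finishes hour 19), so it starts at hour 19 and finishes at 19 + 1 = hour 20.
Smoke testing cannot start until staging deploy (finishes hour 19, plus 3-hour gap → hour 22); the security scan (finishes hour 15, plus 3-hour gap → hour 18). The controlling bound is hour 22, so smoke testing finishes at 22 + 3 = hour 25.
Load testing cannot begin until smoke testing (finishes hour 25, plus 1-hour gap → hour 26). It runs from hour 26 to 26 + 4 = hour 30.
The earliest everything can be done is hour 30, which is after the deadline of 29, so it is not possible.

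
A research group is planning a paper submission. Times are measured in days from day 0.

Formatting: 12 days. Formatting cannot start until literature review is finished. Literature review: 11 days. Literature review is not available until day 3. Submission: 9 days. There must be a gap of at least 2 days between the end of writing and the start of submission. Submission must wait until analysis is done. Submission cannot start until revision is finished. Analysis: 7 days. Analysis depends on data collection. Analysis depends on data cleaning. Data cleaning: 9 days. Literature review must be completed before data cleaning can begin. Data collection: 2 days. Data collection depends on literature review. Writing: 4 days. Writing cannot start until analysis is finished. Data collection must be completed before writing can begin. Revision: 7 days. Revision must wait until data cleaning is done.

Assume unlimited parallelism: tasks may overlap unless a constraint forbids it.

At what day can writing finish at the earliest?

Literature review cannot begin until its own release at day 3. It runs from day 3 to 3 + 11 = day 14.
Data cleaning waits on literature review (finishes day 14), so it starts at day 14 and finishes at 14 + 9 = day 23.
After literature review (finishes day 14), data collection can start at day 14 and finishes at day 16.
Analysis needs all of data collection (finishes day 16); data cleaning (finishes day 23). That puts its earliest start at day 23; it finishes at 23 + 7 = day 30.
Writing needs all of analysis (finishes day 30); data collection (finishes day 16). That puts its earliest start at day 30; it finishes at 30 + 4 = day 34.

34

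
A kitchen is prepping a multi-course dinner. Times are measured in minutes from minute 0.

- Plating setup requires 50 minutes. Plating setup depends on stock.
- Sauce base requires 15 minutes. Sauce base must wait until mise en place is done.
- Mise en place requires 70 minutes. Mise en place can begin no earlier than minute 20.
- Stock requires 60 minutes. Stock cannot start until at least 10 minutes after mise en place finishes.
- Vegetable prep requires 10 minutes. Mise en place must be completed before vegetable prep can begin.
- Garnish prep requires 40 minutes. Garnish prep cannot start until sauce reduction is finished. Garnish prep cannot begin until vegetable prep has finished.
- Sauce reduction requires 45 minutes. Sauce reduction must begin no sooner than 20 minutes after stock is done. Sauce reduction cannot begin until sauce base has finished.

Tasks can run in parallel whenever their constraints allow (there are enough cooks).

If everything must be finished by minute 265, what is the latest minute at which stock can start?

100

To finish by minute 265, garnish prep (duration 40) must start no later than minute 225.
Sauce reduction has to be done before garnish prep (must start by minute 225). That means finishing by minute 225, i.e. starting by 225 − 45 = minute 180.
Plating setup must finish by minute 265; it takes 50 minutes, so it must start by 265 − 50 = minute 215.
For stock: sauce reduction (must start by minute 180, minus 20-minute gap → minute 160); plating setup (must start by minute 215). The most restrictive is minute 160; with a 60-minute duration, stock must start by minute 100.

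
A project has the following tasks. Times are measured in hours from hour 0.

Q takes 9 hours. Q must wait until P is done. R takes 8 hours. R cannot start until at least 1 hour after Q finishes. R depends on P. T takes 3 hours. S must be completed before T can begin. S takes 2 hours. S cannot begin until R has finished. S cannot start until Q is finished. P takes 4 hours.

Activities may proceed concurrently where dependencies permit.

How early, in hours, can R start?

P has no prerequisites, so it starts at hour 0 and finishes at hour 4.
After P (finishes hour 4), Q can start at hour 4 and finishes at hour 13.
R waits on Q (finishes hour 13, plus 1-hour gap → hour 14); P (finishes hour 4). The latest of these is hour 14, which is the earliest R can start.

14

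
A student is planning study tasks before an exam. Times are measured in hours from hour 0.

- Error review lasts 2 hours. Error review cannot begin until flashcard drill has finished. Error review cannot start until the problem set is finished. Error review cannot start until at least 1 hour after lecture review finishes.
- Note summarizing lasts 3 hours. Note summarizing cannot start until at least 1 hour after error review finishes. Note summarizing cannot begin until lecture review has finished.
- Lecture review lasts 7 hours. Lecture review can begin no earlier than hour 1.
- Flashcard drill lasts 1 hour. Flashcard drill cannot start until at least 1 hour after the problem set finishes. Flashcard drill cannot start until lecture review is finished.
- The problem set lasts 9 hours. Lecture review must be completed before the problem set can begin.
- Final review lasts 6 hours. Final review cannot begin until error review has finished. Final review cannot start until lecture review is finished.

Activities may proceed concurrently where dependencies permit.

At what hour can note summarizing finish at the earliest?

25

Lecture review waits on its own release at hour 1, so it starts at hour 1 and finishes at 1 + 7 = hour 8.
The problem set waits on lecture review (finishes hour 8), so it starts at hour 8 and finishes at 8 + 9 = hour 17.
Flashcard drill needs all of the problem set (finishes hour 17, plus 1-hour gap → hour 18); lecture review (finishes hour 8). That puts its earliest start at hour 18; it finishes at 18 + 1 = hour 19.
Error review needs all of flashcard drill (finishes hour 19); the problem set (finishes hour 17); lecture review (finishes hour 8, plus 1-hour gap → hour 9). That puts its earliest start at hour 19; it finishes at 19 + 2 = hour 21.
For note summarizing: error review (finishes hour 21, plus 1-hour gap → hour 22); lecture review (finishes hour 8). Taking the maximum gives a start of hour 22, and it finishes at 22 + 3 = hour 25.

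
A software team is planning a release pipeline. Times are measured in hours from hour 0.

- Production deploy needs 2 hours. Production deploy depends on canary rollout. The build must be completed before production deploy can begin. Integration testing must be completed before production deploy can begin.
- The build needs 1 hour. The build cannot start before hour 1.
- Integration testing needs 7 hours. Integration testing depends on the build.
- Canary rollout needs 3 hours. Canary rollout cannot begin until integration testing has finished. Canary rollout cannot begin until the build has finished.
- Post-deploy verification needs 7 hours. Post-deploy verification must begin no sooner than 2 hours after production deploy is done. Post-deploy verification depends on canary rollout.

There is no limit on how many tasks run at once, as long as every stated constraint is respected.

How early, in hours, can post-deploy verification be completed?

The build cannot begin until its own release at hour 1. It runs from hour 1 to 1 + 1 = hour 2.
Integration testing cannot begin until the build (finishes hour 2). It runs from hour 2 to 2 + 7 = hour 9.
Canary rollout needs all of integration testing (finishes hour 9); the build (finishes hour 2). That puts its earliest start at hour 9; it finishes at 9 + 3 = hour 12.
Production deploy has to wait for canary rollout (finishes hour 12); the build (finishes hour 2); integration testing (finishes hour 9). The latest of these is hour 12, so production deploy runs hour 12 to 12 + 2 = hour 14.
Post-deploy verification needs all of production deploy (finishes hour 14, plus 2-hour gap → hour 16); canary rollout (finishes hour 12). That puts its earliest start at hour 16; it finishes at 16 + 7 = hour 23.

23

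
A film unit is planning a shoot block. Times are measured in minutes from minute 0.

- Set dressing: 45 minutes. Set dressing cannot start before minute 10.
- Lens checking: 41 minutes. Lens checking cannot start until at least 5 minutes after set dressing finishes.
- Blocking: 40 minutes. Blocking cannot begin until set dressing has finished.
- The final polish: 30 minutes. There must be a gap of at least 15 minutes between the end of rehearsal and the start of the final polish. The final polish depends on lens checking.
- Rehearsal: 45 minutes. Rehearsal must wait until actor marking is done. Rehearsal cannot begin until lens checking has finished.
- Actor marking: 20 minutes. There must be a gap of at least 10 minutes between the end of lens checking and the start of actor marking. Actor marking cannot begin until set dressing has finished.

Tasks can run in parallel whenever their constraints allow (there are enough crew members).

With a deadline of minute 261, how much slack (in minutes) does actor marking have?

40

Set dressing cannot begin until its own release at minute 10. It runs from minute 10 to 10 + 45 = minute 55.
Lens checking waits on set dressing (finishes minute 55, plus 5-minute gap → minute 60), so it starts at minute 60 and finishes at 60 + 41 = minute 101.
Actor marking has to wait for lens checking (finishes minute 101, plus 10-minute gap → minute 111); set dressing (finishes minute 55). The latest of these is minute 111, so actor marking runs minute 111 to 111 + 20 = minute 131.

Working backward from the deadline:
The final polish has no dependents, so it just needs to finish by minute 261. Starting by 261 − 30 = minute 231 achieves that.
Rehearsal must finish before the final polish (must start by minute 231, minus 15-minute gap → minute 216). With a 45-minute duration, rehearsal must start by 216 − 45 = minute 171.
Actor marking feeds into rehearsal (must start by minute 171); so actor marking must finish by minute 171 and therefore start by minute 151.
So actor marking can start as early as minute 111 and as late as minute 151, giving 151 − 111 = 40 minutes of slack.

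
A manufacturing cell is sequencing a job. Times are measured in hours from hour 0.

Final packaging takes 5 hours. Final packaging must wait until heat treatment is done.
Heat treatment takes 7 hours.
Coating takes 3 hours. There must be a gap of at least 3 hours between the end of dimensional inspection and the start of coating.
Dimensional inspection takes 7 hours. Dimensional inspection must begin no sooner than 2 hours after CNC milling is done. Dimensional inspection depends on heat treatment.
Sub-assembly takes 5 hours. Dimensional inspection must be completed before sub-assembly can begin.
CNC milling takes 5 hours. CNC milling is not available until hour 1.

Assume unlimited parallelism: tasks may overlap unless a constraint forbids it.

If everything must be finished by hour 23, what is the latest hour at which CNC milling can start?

3

Coating has no dependents, so it just needs to finish by hour 23. Starting by 23 − 3 = hour 20 achieves that.
Nothing follows sub-assembly; the deadline of hour 23 is its only limit. It must start by 23 − 5 = hour 18.
For dimensional inspection: coating (must start by hour 20, minus 3-hour gap → hour 17); sub-assembly (must start by hour 18). The most restrictive is hour 17; with a 7-hour duration, dimensional inspection must start by hour 10.
Since dimensional inspection (must start by hour 10, minus 2-hour gap → hour 8) depends on it, CNC milling must finish by hour 8. Backing off its 5-hour duration gives a latest start of hour 3.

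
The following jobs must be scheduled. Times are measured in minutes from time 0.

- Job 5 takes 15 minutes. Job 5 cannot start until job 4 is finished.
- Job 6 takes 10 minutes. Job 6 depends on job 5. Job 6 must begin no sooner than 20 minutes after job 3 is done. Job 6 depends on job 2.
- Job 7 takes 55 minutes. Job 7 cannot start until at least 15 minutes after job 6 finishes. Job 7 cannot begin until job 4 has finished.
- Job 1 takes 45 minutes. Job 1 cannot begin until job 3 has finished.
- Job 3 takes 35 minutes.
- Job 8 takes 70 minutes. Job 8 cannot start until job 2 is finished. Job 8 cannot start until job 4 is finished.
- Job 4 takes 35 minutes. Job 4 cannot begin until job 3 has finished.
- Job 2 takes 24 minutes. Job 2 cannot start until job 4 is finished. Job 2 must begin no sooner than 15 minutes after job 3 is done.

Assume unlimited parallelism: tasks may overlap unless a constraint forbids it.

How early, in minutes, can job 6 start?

Nothing blocks job 3, so it runs from minute 0 to minute 35.
Job 4 waits on job 3 (finishes minute 35), so it starts at minute 35 and finishes at 35 + 35 = minute 70.
After job 4 (finishes minute 70), job 5 can start at minute 70 and finishes at minute 85.
For job 2: job 4 (finishes minute 70); job 3 (finishes minute 35, plus 15-minute gap → minute 50). Taking the maximum gives a start of minute 70, and it finishes at 70 + 24 = minute 94.
Job 6 waits on job 5 (finishes minute 85); job 3 (finishes minute 35, plus 20-minute gap → minute 55); job 2 (finishes minute 94). The latest of these is minute 94, which is the earliest job 6 can start.

94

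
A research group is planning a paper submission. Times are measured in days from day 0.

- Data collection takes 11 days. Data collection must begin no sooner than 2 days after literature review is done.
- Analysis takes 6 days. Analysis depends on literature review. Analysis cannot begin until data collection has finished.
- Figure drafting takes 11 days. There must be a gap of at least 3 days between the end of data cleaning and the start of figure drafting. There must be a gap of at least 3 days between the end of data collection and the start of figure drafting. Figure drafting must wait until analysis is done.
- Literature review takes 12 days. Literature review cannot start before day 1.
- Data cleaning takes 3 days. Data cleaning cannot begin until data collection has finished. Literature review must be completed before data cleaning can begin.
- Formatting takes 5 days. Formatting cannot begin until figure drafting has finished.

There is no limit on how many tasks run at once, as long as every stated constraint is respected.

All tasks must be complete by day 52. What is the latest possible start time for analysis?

30

Nothing follows formatting; the deadline of day 52 is its only limit. It must start by 52 − 5 = day 47.
Figure drafting must finish before formatting (must start by day 47). With an 11-day duration, figure drafting must start by 47 − 11 = day 36.
Analysis has to be done before figure drafting (must start by day 36). That means finishing by day 36, i.e. starting by 36 − 6 = day 30.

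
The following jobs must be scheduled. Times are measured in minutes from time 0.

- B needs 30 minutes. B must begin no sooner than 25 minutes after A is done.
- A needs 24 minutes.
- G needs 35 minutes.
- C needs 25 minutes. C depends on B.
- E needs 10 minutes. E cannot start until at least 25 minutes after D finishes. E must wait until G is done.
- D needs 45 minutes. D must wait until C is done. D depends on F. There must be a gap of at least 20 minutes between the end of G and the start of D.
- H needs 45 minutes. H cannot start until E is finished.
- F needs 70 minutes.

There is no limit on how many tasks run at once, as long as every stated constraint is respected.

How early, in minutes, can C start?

79

Nothing blocks A, so it runs from minute 0 to minute 24.
B cannot begin until A (finishes minute 24, plus 25-minute gap → minute 49). It runs from minute 49 to 49 + 30 = minute 79.
C waits on B (finishes minute 79), so the earliest it can start is minute 79.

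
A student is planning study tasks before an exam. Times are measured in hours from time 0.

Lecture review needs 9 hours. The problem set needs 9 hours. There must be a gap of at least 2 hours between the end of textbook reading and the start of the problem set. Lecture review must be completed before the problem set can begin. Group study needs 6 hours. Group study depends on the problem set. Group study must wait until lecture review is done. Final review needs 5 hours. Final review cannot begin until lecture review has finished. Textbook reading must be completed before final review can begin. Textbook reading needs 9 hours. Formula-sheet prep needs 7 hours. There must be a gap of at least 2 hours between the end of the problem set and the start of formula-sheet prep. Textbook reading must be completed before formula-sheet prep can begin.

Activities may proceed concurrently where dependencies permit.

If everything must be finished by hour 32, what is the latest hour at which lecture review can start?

Nothing follows group study; the deadline of hour 32 is its only limit. It must start by 32 − 6 = hour 26.
To finish by hour 32, formula-sheet prep (duration 7) must start no later than hour 25.
The problem set has several dependents: group study (must start by hour 26); formula-sheet prep (must start by hour 25, minus 2-hour gap → hour 23). The earliest of those limits is hour 23, so the problem set must start by 23 − 9 = hour 14.
Final review must finish by hour 32; it takes 5 hours, so it must start by 32 − 5 = hour 27.
Lecture review feeds the problem set (must start by hour 14); group study (must start by hour 26); final review (must start by hour 27). Taking the minimum, lecture review must finish by hour 14 and start by 14 − 9 = hour 5.

5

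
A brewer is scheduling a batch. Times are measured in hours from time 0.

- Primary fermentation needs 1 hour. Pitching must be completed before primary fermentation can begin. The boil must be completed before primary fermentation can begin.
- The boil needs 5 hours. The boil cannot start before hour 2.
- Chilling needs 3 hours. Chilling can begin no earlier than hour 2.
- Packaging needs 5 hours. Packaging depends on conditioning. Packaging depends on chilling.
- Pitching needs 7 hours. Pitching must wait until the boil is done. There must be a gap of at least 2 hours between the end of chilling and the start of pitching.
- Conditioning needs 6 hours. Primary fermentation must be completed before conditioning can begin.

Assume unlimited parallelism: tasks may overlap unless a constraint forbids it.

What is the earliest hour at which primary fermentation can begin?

Chilling waits on its own release at hour 2, so it starts at hour 2 and finishes at 2 + 3 = hour 5.
The boil cannot begin until its own release at hour 2. It runs from hour 2 to 2 + 5 = hour 7.
Pitching has to wait for the boil (finishes hour 7); chilling (finishes hour 5, plus 2-hour gap → hour 7). The latest of these is hour 7, so pitching runs hour 7 to 7 + 7 = hour 14.
Primary fermentation waits on pitching (finishes hour 14); the boil (finishes hour 7). The latest of these is hour 14, which is the earliest primary fermentation can start.

14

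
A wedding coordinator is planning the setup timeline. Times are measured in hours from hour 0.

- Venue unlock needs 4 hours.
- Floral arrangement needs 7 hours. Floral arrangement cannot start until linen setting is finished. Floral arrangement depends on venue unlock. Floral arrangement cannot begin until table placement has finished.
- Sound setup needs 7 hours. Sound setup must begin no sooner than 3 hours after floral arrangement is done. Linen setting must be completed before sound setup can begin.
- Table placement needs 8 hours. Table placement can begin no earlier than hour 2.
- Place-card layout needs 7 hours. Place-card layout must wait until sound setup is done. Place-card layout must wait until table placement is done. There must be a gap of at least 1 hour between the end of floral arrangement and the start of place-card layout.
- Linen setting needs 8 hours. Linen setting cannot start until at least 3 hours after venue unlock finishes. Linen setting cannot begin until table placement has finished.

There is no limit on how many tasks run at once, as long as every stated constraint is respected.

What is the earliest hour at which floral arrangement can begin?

After its own release at hour 2, table placement can start at hour 2 and finishes at hour 10.
Nothing blocks venue unlock, so it runs from hour 0 to hour 4.
For linen setting: venue unlock (finishes hour 4, plus 3-hour gap → hour 7); table placement (finishes hour 10). Taking the maximum gives a start of hour 10, and it finishes at 10 + 8 = hour 18.
Floral arrangement waits on linen setting (finishes hour 18); venue unlock (finishes hour 4); table placement (finishes hour 10). The latest of these is hour 18, which is the earliest floral arrangement can start.

18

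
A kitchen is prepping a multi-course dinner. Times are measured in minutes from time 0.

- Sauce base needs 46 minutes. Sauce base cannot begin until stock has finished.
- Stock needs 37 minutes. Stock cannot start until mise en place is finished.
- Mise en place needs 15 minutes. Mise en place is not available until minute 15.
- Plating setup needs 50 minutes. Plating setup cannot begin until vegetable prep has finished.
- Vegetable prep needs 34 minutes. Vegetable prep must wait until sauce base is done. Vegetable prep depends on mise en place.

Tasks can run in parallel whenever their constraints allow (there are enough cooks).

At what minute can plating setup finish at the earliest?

197

Mise en place cannot begin until its own release at minute 15. It runs from minute 15 to 15 + 15 = minute 30.
Stock waits on mise en place (finishes minute 30), so it starts at minute 30 and finishes at 30 + 37 = minute 67.
After stock (finishes minute 67), sauce base can start at minute 67 and finishes at minute 113.
Vegetable prep needs all of sauce base (finishes minute 113); mise en place (finishes minute 30). That puts its earliest start at minute 113; it finishes at 113 + 34 = minute 147.
Plating setup waits on vegetable prep (finishes minute 147), so it starts at minute 147 and finishes at 147 + 50 = minute 197.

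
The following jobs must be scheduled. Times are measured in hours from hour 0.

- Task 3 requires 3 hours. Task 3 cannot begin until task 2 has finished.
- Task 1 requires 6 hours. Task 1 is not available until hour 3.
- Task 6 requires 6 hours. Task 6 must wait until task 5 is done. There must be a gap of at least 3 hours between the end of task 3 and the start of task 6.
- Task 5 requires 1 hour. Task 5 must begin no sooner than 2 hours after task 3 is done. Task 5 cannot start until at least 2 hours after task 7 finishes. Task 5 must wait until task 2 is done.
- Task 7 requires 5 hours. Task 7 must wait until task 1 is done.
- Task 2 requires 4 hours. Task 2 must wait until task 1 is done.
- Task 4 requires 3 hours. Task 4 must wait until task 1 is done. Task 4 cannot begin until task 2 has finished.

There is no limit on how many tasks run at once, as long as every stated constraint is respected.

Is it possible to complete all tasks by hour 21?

No

After its own release at hour 3, task 1 can start at hour 3 and finishes at hour 9.
Task 7 cannot begin until task 1 (finishes hour 9). It runs from hour 9 to 9 + 5 = hour 14.
Task 2 cannot begin until task 1 (finishes hour 9). It runs from hour 9 to 9 + 4 = hour 13.
Task 4 has to wait for task 1 (finishes hour 9); task 2 (finishes hour 13). The latest of these is hour 13, so task 4 runs hour 13 to 13 + 3 = hour 16.
Task 3 cannot begin until task 2 (finishes hour 13). It runs from hour 13 to 13 + 3 = hour 16.
Task 5 has to wait for task 3 (finishes hour 16, plus 2-hour gap → hour 18); task 7 (finishes hour 14, plus 2-hour gap → hour 16); task 2 (finishes hour 13). The latest of these is hour 18, so task 5 runs hour 18 to 18 + 1 = hour 19.
Task 6 cannot start until task 5 (finishes hour 19); task 3 (finishes hour 16, plus 3-hour gap → hour 19). The controlling bound is hour 19, so task 6 finishes at 19 + 6 = hour 25.
The earliest everything can be done is hour 25, which is after the deadline of 21, so it is not possible.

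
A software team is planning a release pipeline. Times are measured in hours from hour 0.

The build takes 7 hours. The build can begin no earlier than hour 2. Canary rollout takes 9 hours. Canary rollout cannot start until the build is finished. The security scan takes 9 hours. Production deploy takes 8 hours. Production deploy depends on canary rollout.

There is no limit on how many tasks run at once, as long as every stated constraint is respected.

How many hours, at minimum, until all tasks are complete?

The security scan has no prerequisites, so it starts at hour 0 and finishes at hour 9.
The build waits on its own release at hour 2, so it starts at hour 2 and finishes at 2 + 7 = hour 9.
Canary rollout cannot begin until the build (finishes hour 9). It runs from hour 9 to 9 + 9 = hour 18.
Production deploy waits on canary rollout (finishes hour 18), so it starts at hour 18 and finishes at 18 + 8 = hour 26.
All tasks are finished once the last one completes. Finish times: The build at 9, The security scan at 9, Canary rollout at 18, Production deploy at 26. The latest is hour 26.

26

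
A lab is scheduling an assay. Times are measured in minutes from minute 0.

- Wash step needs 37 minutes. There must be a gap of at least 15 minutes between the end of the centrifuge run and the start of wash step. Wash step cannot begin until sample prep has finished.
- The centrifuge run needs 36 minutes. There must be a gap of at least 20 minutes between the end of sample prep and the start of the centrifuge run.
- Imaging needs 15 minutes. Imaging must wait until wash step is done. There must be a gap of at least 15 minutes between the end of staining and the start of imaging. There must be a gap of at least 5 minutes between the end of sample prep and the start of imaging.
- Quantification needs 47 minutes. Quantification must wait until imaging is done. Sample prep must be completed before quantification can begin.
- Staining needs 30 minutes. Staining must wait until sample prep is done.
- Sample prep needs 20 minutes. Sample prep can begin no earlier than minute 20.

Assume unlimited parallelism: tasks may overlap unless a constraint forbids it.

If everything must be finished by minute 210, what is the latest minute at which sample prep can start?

To finish by minute 210, quantification (duration 47) must start no later than minute 163.
Imaging must finish before quantification (must start by minute 163). With a 15-minute duration, imaging must start by 163 − 15 = minute 148.
Since imaging (must start by minute 148) depends on it, wash step must finish by minute 148. Backing off its 37-minute duration gives a latest start of minute 111.
The centrifuge run must finish before wash step (must start by minute 111, minus 15-minute gap → minute 96). With a 36-minute duration, the centrifuge run must start by 96 − 36 = minute 60.
Staining has to be done before imaging (must start by minute 148, minus 15-minute gap → minute 133). That means finishing by minute 133, i.e. starting by 133 − 30 = minute 103.
Sample prep has several dependents: the centrifuge run (must start by minute 60, minus 20-minute gap → minute 40); wash step (must start by minute 111); staining (must start by minute 103); imaging (must start by minute 148, minus 5-minute gap → minute 143); quantification (must start by minute 163). The earliest of those limits is minute 40, so sample prep must start by 40 − 20 = minute 20.

20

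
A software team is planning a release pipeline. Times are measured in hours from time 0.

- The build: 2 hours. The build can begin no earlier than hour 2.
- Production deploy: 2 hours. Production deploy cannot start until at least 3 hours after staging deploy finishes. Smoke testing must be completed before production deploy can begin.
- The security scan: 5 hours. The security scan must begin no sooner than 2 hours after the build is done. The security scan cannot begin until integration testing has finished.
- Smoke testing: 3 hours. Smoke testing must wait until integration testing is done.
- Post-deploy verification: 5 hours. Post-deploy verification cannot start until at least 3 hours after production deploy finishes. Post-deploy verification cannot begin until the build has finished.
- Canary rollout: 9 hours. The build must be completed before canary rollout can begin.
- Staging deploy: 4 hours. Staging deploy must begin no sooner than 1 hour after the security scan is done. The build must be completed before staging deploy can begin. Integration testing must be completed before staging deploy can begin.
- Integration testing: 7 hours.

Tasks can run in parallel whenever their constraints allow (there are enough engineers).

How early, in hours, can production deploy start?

Integration testing can start immediately at hour 0; it finishes at hour 7.
Smoke testing waits on integration testing (finishes hour 7), so it starts at hour 7 and finishes at 7 + 3 = hour 10.
The build waits on its own release at hour 2, so it starts at hour 2 and finishes at 2 + 2 = hour 4.
The security scan has to wait for the build (finishes hour 4, plus 2-hour gap → hour 6); integration testing (finishes hour 7). The latest of these is hour 7, so the security scan runs hour 7 to 7 + 5 = hour 12.
Staging deploy needs all of the security scan (finishes hour 12, plus 1-hour gap → hour 13); the build (finishes hour 4); integration testing (finishes hour 7). That puts its earliest start at hour 13; it finishes at 13 + 4 = hour 17.
Production deploy waits on staging deploy (finishes hour 17, plus 3-hour gap → hour 20); smoke testing (finishes hour 10). The latest of these is hour 20, which is the earliest production deploy can start.

20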